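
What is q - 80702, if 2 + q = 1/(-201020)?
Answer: -16223118081/201020 ≈ -80704.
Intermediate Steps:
q = -402041/201020 (q = -2 + 1/(-201020) = -2 - 1/201020 = -402041/201020 ≈ -2.0000)
q - 80702 = -402041/201020 - 80702 = -16223118081/201020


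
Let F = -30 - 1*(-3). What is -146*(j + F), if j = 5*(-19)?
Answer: 17812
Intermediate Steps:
F = -27 (F = -30 + 3 = -27)
j = -95
-146*(j + F) = -146*(-95 - 27) = -146*(-122) = 17812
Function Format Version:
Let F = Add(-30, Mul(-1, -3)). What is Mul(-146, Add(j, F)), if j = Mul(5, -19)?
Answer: 17812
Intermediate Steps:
F = -27 (F = Add(-30, 3) = -27)
j = -95
Mul(-146, Add(j, F)) = Mul(-146, Add(-95, -27)) = Mul(-146, -122) = 17812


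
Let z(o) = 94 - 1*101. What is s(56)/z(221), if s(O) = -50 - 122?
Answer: 172/7 ≈ 24.571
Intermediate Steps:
s(O) = -172
z(o) = -7 (z(o) = 94 - 101 = -7)
s(56)/z(221) = -172/(-7) = -172*(-⅐) = 172/7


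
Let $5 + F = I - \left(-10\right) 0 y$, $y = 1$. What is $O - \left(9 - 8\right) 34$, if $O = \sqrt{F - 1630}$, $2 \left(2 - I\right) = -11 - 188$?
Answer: $-34 + \frac{i \sqrt{6134}}{2} \approx -34.0 + 39.16 i$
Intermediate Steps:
$I = \frac{203}{2}$ ($I = 2 - \frac{-11 - 188}{2} = 2 - - \frac{199}{2} = 2 + \frac{199}{2} = \frac{203}{2} \approx 101.5$)
$F = \frac{193}{2}$ ($F = -5 + \left(\frac{203}{2} - \left(-10\right) 0 \cdot 1\right) = -5 + \left(\frac{203}{2} - 0 \cdot 1\right) = -5 + \left(\frac{203}{2} - 0\right) = -5 + \left(\frac{203}{2} + 0\right) = -5 + \frac{203}{2} = \frac{193}{2} \approx 96.5$)
$O = \frac{i \sqrt{6134}}{2}$ ($O = \sqrt{\frac{193}{2} - 1630} = \sqrt{- \frac{3067}{2}} = \frac{i \sqrt{6134}}{2} \approx 39.16 i$)
$O - \left(9 - 8\right) 34 = \frac{i \sqrt{6134}}{2} - \left(9 - 8\right) 34 = \frac{i \sqrt{6134}}{2} - 1 \cdot 34 = \frac{i \sqrt{6134}}{2} - 34 = -34 + \frac{i \sqrt{6134}}{2}$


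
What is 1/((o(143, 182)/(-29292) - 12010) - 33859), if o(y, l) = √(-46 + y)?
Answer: -39356577358416/1805246846853183407 + 29292*√97/1805246846853183407 ≈ -2.1801e-5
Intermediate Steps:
1/((o(143, 182)/(-29292) - 12010) - 33859) = 1/((√(-46 + 143)/(-29292) - 12010) - 33859) = 1/((√97*(-1/29292) - 12010) - 33859) = 1/((-√97/29292 - 12010) - 33859) = 1/((-12010 - √97/29292) - 33859) = 1/(-45869 - √97/29292)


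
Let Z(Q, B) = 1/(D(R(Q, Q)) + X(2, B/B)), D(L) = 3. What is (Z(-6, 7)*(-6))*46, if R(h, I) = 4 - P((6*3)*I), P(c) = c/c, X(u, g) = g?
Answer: -69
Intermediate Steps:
P(c) = 1
R(h, I) = 3 (R(h, I) = 4 - 1*1 = 4 - 1 = 3)
Z(Q, B) = ¼ (Z(Q, B) = 1/(3 + B/B) = 1/(3 + 1) = 1/4 = ¼)
(Z(-6, 7)*(-6))*46 = ((¼)*(-6))*46 = -3/2*46 = -69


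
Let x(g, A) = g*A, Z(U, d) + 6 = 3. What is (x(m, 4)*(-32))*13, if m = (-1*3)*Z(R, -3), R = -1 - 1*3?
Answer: -14976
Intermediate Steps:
R = -4 (R = -1 - 3 = -4)
Z(U, d) = -3 (Z(U, d) = -6 + 3 = -3)
m = 9 (m = -1*3*(-3) = -3*(-3) = 9)
x(g, A) = A*g
(x(m, 4)*(-32))*13 = ((4*9)*(-32))*13 = (36*(-32))*13 = -1152*13 = -14976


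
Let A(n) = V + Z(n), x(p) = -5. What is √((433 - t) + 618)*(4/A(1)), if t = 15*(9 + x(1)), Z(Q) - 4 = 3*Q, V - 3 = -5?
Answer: 4*√991/5 ≈ 25.184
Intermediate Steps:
V = -2 (V = 3 - 5 = -2)
Z(Q) = 4 + 3*Q
t = 60 (t = 15*(9 - 5) = 15*4 = 60)
A(n) = 2 + 3*n (A(n) = -2 + (4 + 3*n) = 2 + 3*n)
√((433 - t) + 618)*(4/A(1)) = √((433 - 1*60) + 618)*(4/(2 + 3*1)) = √((433 - 60) + 618)*(4/(2 + 3)) = √(373 + 618)*(4/5) = √991*(4*(⅕)) = √991*(⅘) = 4*√991/5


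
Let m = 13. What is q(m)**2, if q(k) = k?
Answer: 169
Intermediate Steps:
q(m)**2 = 13**2 = 169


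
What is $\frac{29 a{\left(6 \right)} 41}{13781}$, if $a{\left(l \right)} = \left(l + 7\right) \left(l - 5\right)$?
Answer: $\frac{15457}{13781} \approx 1.1216$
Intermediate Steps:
$a{\left(l \right)} = \left(-5 + l\right) \left(7 + l\right)$ ($a{\left(l \right)} = \left(7 + l\right) \left(-5 + l\right) = \left(-5 + l\right) \left(7 + l\right)$)
$\frac{29 a{\left(6 \right)} 41}{13781} = \frac{29 \left(-35 + 6^{2} + 2 \cdot 6\right) 41}{13781} = 29 \left(-35 + 36 + 12\right) 41 \cdot \frac{1}{13781} = 29 \cdot 13 \cdot 41 \cdot \frac{1}{13781} = 377 \cdot 41 \cdot \frac{1}{13781} = 15457 \cdot \frac{1}{13781} = \frac{15457}{13781}$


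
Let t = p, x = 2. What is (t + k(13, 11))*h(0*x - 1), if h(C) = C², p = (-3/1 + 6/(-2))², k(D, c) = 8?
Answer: 44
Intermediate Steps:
p = 36 (p = (-3*1 + 6*(-½))² = (-3 - 3)² = (-6)² = 36)
t = 36
(t + k(13, 11))*h(0*x - 1) = (36 + 8)*(0*2 - 1)² = 44*(0 - 1)² = 44*(-1)² = 44*1 = 44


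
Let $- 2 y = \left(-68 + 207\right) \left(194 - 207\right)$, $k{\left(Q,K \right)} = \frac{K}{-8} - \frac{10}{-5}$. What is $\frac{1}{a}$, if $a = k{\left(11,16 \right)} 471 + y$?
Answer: $\frac{2}{1807} \approx 0.0011068$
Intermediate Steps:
$k{\left(Q,K \right)} = 2 - \frac{K}{8}$ ($k{\left(Q,K \right)} = K \left(- \frac{1}{8}\right) - -2 = - \frac{K}{8} + 2 = 2 - \frac{K}{8}$)
$y = \frac{1807}{2}$ ($y = - \frac{\left(-68 + 207\right) \left(194 - 207\right)}{2} = - \frac{139 \left(-13\right)}{2} = \left(- \frac{1}{2}\right) \left(-1807\right) = \frac{1807}{2} \approx 903.5$)
$a = \frac{1807}{2}$ ($a = \left(2 - 2\right) 471 + \frac{1807}{2} = 0 \cdot 471 + \frac{1807}{2} = 0 + \frac{1807}{2} = \frac{1807}{2} \approx 903.5$)
$\frac{1}{a} = \frac{1}{\frac{1807}{2}} = \frac{2}{1807}$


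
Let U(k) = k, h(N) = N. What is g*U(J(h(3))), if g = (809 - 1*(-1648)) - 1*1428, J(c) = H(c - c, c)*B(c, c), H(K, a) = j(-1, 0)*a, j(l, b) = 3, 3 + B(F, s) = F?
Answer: 0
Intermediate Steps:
B(F, s) = -3 + F
H(K, a) = 3*a
J(c) = 3*c*(-3 + c) (J(c) = (3*c)*(-3 + c) = 3*c*(-3 + c))
g = 1029 (g = (809 + 1648) - 1428 = 2457 - 1428 = 1029)
g*U(J(h(3))) = 1029*(3*3*(-3 + 3)) = 1029*(3*3*0) = 1029*0 = 0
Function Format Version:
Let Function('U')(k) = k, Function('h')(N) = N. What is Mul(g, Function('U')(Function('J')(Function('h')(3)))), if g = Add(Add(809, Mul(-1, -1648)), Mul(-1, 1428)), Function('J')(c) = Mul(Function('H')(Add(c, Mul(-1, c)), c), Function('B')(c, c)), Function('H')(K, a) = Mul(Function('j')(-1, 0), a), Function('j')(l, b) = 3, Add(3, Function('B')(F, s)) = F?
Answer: 0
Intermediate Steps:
Function('B')(F, s) = Add(-3, F)
Function('H')(K, a) = Mul(3, a)
Function('J')(c) = Mul(3, c, Add(-3, c)) (Function('J')(c) = Mul(Mul(3, c), Add(-3, c)) = Mul(3, c, Add(-3, c)))
g = 1029 (g = Add(Add(809, 1648), -1428) = Add(2457, -1428) = 1029)
Mul(g, Function('U')(Function('J')(Function('h')(3)))) = Mul(1029, Mul(3, 3, Add(-3, 3))) = Mul(1029, Mul(3, 3, 0)) = Mul(1029, 0) = 0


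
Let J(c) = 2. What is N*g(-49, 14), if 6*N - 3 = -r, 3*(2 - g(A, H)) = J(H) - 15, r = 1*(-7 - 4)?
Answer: 133/9 ≈ 14.778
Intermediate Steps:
r = -11 (r = 1*(-11) = -11)
g(A, H) = 19/3 (g(A, H) = 2 - (2 - 15)/3 = 2 - 1/3*(-13) = 2 + 13/3 = 19/3)
N = 7/3 (N = 1/2 + (-1*(-11))/6 = 1/2 + (1/6)*11 = 1/2 + 11/6 = 7/3 ≈ 2.3333)
N*g(-49, 14) = (7/3)*(19/3) = 133/9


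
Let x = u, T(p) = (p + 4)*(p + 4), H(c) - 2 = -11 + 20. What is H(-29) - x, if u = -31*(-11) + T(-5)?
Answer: -331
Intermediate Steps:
H(c) = 11 (H(c) = 2 + (-11 + 20) = 2 + 9 = 11)
T(p) = (4 + p)**2 (T(p) = (4 + p)*(4 + p) = (4 + p)**2)
u = 342 (u = -31*(-11) + (4 - 5)**2 = 341 + (-1)**2 = 341 + 1 = 342)
x = 342
H(-29) - x = 11 - 1*342 = 11 - 342 = -331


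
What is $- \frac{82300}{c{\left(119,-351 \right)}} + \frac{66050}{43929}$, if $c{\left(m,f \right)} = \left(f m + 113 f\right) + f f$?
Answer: $- \frac{3524750}{7550907} \approx -0.4668$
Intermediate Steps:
$c{\left(m,f \right)} = f^{2} + 113 f + f m$ ($c{\left(m,f \right)} = \left(113 f + f m\right) + f^{2} = f^{2} + 113 f + f m$)
$- \frac{82300}{c{\left(119,-351 \right)}} + \frac{66050}{43929} = - \frac{82300}{\left(-351\right) \left(113 - 351 + 119\right)} + \frac{66050}{43929} = - \frac{82300}{\left(-351\right) \left(-119\right)} + 66050 \cdot \frac{1}{43929} = - \frac{82300}{41769} + \frac{66050}{43929} = - \frac{3524750}{7550907}$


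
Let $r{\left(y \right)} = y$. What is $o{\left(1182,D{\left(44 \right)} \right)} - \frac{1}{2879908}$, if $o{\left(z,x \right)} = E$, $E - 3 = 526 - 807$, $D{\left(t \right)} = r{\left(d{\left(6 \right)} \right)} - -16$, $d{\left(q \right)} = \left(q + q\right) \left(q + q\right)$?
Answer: $- \frac{800614425}{2879908} \approx -278.0$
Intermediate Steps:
$d{\left(q \right)} = 4 q^{2}$ ($d{\left(q \right)} = 2 q 2 q = 4 q^{2}$)
$D{\left(t \right)} = 160$ ($D{\left(t \right)} = 4 \cdot 6^{2} - -16 = 4 \cdot 36 + 16 = 144 + 16 = 160$)
$E = -278$ ($E = 3 + \left(526 - 807\right) = 3 - 281 = -278$)
$o{\left(z,x \right)} = -278$
$o{\left(1182,D{\left(44 \right)} \right)} - \frac{1}{2879908} = -278 - \frac{1}{2879908} = - \frac{800614425}{2879908}$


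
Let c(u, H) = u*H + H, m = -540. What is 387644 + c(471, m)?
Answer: 132764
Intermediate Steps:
c(u, H) = H + H*u (c(u, H) = H*u + H = H + H*u)
387644 + c(471, m) = 387644 - 540*(1 + 471) = 387644 - 540*472 = 387644 - 254880 = 132764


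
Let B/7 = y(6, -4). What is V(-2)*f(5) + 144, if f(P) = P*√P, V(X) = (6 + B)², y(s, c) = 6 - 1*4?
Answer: 144 + 2000*√5 ≈ 4616.1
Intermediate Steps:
y(s, c) = 2 (y(s, c) = 6 - 4 = 2)
B = 14 (B = 7*2 = 14)
V(X) = 400 (V(X) = (6 + 14)² = 20² = 400)
f(P) = P^(3/2)
V(-2)*f(5) + 144 = 400*5^(3/2) + 144 = 400*(5*√5) + 144 = 2000*√5 + 144 = 144 + 2000*√5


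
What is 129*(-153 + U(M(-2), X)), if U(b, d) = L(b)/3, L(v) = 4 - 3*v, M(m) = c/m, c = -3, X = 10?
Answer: -39517/2 ≈ -19759.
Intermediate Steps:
M(m) = -3/m
U(b, d) = 4/3 - b (U(b, d) = (4 - 3*b)/3 = (4 - 3*b)*(1/3) = 4/3 - b)
129*(-153 + U(M(-2), X)) = 129*(-153 + (4/3 - (-3)/(-2))) = 129*(-153 + (4/3 - (-3)*(-1)/2)) = 129*(-153 + (4/3 - 1*3/2)) = 129*(-153 + (4/3 - 3/2)) = 129*(-153 - 1/6) = 129*(-919/6) = -39517/2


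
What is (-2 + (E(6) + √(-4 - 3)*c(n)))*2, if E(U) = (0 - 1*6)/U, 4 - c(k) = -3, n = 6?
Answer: -6 + 14*I*√7 ≈ -6.0 + 37.041*I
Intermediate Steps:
c(k) = 7 (c(k) = 4 - 1*(-3) = 4 + 3 = 7)
E(U) = -6/U (E(U) = (0 - 6)/U = -6/U)
(-2 + (E(6) + √(-4 - 3)*c(n)))*2 = (-2 + (-6/6 + √(-4 - 3)*7))*2 = (-2 + (-6*⅙ + √(-7)*7))*2 = (-2 + (-1 + (I*√7)*7))*2 = (-2 + (-1 + 7*I*√7))*2 = (-3 + 7*I*√7)*2 = -6 + 14*I*√7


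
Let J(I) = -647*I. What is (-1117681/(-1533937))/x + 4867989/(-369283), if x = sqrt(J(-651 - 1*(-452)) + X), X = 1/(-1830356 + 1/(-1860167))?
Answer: -4867989/369283 + 1117681*sqrt(1492561938782138457658120897726)/672438209408681125805654 ≈ -13.180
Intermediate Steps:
X = -1860167/3404767829453 (X = 1/(-1830356 - 1/1860167) = 1/(-3404767829453/1860167) = -1860167/3404767829453 ≈ -5.4634e-7)
x = sqrt(1492561938782138457658120897726)/3404767829453 (x = sqrt(-647*(-651 - 1*(-452)) - 1860167/3404767829453) = sqrt(-647*(-651 + 452) - 1860167/3404767829453) = sqrt(-647*(-199) - 1860167/3404767829453) = sqrt(128753 - 1860167/3404767829453) = sqrt(438374072343701942/3404767829453) = sqrt(1492561938782138457658120897726)/3404767829453 ≈ 358.82)
(-1117681/(-1533937))/x + 4867989/(-369283) = (-1117681/(-1533937))/((sqrt(1492561938782138457658120897726)/3404767829453)) + 4867989/(-369283) = (-1117681*(-1/1533937))*(sqrt(1492561938782138457658120897726)/438374072343701942) + 4867989*(-1/369283) = 1117681*(sqrt(1492561938782138457658120897726)/438374072343701942)/1533937 - 4867989/369283 = 1117681*sqrt(1492561938782138457658120897726)/672438209408681125805654 - 4867989/369283 = -4867989/369283 + 1117681*sqrt(1492561938782138457658120897726)/672438209408681125805654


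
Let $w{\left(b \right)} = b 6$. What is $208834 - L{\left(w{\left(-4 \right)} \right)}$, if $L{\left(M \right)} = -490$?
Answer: $209324$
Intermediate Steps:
$w{\left(b \right)} = 6 b$
$208834 - L{\left(w{\left(-4 \right)} \right)} = 208834 - -490 = 208834 + 490 = 209324$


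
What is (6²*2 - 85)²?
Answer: 169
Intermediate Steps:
(6²*2 - 85)² = (36*2 - 85)² = (72 - 85)² = (-13)² = 169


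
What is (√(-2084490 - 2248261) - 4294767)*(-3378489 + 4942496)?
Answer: -6717045651369 + 1564007*I*√4332751 ≈ -6.717e+12 + 3.2555e+9*I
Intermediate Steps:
(√(-2084490 - 2248261) - 4294767)*(-3378489 + 4942496) = (√(-4332751) - 4294767)*1564007 = (I*√4332751 - 4294767)*1564007 = (-4294767 + I*√4332751)*1564007 = -6717045651369 + 1564007*I*√4332751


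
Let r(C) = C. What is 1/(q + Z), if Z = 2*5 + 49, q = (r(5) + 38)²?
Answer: 1/1908 ≈ 0.00052411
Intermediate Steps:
q = 1849 (q = (5 + 38)² = 43² = 1849)
Z = 59 (Z = 10 + 49 = 59)
1/(q + Z) = 1/(1849 + 59) = 1/1908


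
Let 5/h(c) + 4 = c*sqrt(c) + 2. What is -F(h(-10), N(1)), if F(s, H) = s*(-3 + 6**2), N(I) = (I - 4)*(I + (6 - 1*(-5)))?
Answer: 165/502 - 825*I*sqrt(10)/502 ≈ 0.32869 - 5.197*I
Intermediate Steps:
N(I) = (-4 + I)*(11 + I) (N(I) = (-4 + I)*(I + (6 + 5)) = (-4 + I)*(I + 11) = (-4 + I)*(11 + I))
h(c) = 5/(-2 + c**(3/2)) (h(c) = 5/(-4 + (c*sqrt(c) + 2)) = 5/(-4 + (c**(3/2) + 2)) = 5/(-4 + (2 + c**(3/2))) = 5/(-2 + c**(3/2)))
F(s, H) = 33*s (F(s, H) = s*(-3 + 36) = s*33 = 33*s)
-F(h(-10), N(1)) = -33*5/(-2 + (-10)**(3/2)) = -33*5/(-2 - 10*I*sqrt(10)) = -165/(-2 - 10*I*sqrt(10))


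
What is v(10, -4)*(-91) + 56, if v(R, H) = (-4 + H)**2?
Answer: -5768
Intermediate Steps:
v(10, -4)*(-91) + 56 = (-4 - 4)**2*(-91) + 56 = (-8)**2*(-91) + 56 = 64*(-91) + 56 = -5824 + 56 = -5768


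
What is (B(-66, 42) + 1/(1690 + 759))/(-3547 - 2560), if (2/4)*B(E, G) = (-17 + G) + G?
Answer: -328167/14956043 ≈ -0.021942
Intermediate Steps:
B(E, G) = -34 + 4*G (B(E, G) = 2*((-17 + G) + G) = 2*(-17 + 2*G) = -34 + 4*G)
(B(-66, 42) + 1/(1690 + 759))/(-3547 - 2560) = ((-34 + 4*42) + 1/(1690 + 759))/(-3547 - 2560) = ((-34 + 168) + 1/2449)/(-6107) = (134 + 1/2449)*(-1/6107) = (328167/2449)*(-1/6107) = -328167/14956043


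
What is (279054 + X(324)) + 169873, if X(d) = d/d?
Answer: 448928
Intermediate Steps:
X(d) = 1
(279054 + X(324)) + 169873 = (279054 + 1) + 169873 = 279055 + 169873 = 448928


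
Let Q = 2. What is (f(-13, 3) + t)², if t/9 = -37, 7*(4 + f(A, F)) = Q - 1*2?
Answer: 113569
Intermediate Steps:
f(A, F) = -4 (f(A, F) = -4 + (2 - 1*2)/7 = -4 + (2 - 2)/7 = -4 + (⅐)*0 = -4 + 0 = -4)
t = -333 (t = 9*(-37) = -333)
(f(-13, 3) + t)² = (-4 - 333)² = (-337)² = 113569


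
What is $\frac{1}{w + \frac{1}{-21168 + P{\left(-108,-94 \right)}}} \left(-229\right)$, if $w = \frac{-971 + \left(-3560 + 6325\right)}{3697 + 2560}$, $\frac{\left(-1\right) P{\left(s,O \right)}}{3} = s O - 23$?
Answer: $- \frac{73870736415}{92483413} \approx -798.75$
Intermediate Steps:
$P{\left(s,O \right)} = 69 - 3 O s$ ($P{\left(s,O \right)} = - 3 \left(s O - 23\right) = - 3 \left(O s - 23\right) = - 3 \left(-23 + O s\right) = 69 - 3 O s$)
$w = \frac{1794}{6257}$ ($w = \frac{-971 + 2765}{6257} = 1794 \cdot \frac{1}{6257} = \frac{1794}{6257} \approx 0.28672$)
$\frac{1}{w + \frac{1}{-21168 + P{\left(-108,-94 \right)}}} \left(-229\right) = \frac{1}{\frac{1794}{6257} + \frac{1}{-21168 + \left(69 - \left(-282\right) \left(-108\right)\right)}} \left(-229\right) = \frac{1}{\frac{1794}{6257} + \frac{1}{-21168 + \left(69 - 30456\right)}} \left(-229\right) = \frac{1}{\frac{1794}{6257} + \frac{1}{-21168 - 30387}} \left(-229\right) = \frac{1}{\frac{1794}{6257} + \frac{1}{-51555}} \left(-229\right) = \frac{1}{\frac{1794}{6257} - \frac{1}{51555}} \left(-229\right) = \frac{1}{\frac{92483413}{322579635}} \left(-229\right) = \frac{322579635}{92483413} \left(-229\right) = - \frac{73870736415}{92483413}$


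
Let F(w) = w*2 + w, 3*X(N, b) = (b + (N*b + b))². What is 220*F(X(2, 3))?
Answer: 31680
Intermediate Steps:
X(N, b) = (2*b + N*b)²/3 (X(N, b) = (b + (N*b + b))²/3 = (b + (b + N*b))²/3 = (2*b + N*b)²/3)
F(w) = 3*w (F(w) = 2*w + w = 3*w)
220*F(X(2, 3)) = 220*(3*((⅓)*3²*(2 + 2)²)) = 220*(3*((⅓)*9*4²)) = 220*(3*((⅓)*9*16)) = 220*(3*48) = 220*144 = 31680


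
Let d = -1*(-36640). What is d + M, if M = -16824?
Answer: 19816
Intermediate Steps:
d = 36640
d + M = 36640 - 16824 = 19816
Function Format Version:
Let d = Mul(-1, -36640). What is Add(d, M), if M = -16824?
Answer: 19816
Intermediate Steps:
d = 36640
Add(d, M) = Add(36640, -16824) = 19816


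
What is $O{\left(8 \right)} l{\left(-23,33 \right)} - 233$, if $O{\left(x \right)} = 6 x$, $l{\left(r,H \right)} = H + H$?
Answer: $2935$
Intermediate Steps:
$l{\left(r,H \right)} = 2 H$
$O{\left(8 \right)} l{\left(-23,33 \right)} - 233 = 6 \cdot 8 \cdot 2 \cdot 33 - 233 = 48 \cdot 66 - 233 = 3168 - 233 = 2935$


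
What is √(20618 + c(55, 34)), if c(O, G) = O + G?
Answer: √20707 ≈ 143.90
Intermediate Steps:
c(O, G) = G + O
√(20618 + c(55, 34)) = √(20618 + (34 + 55)) = √(20618 + 89) = √20707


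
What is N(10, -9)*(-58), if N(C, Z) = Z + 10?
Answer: -58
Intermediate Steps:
N(C, Z) = 10 + Z
N(10, -9)*(-58) = (10 - 9)*(-58) = 1*(-58) = -58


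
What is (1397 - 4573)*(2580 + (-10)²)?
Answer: -8511680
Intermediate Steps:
(1397 - 4573)*(2580 + (-10)²) = -3176*(2580 + 100) = -3176*2680 = -8511680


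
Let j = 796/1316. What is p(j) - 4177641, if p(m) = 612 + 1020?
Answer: -4176009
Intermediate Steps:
j = 199/329 (j = 796*(1/1316) = 199/329 ≈ 0.60486)
p(m) = 1632
p(j) - 4177641 = 1632 - 4177641 = -4176009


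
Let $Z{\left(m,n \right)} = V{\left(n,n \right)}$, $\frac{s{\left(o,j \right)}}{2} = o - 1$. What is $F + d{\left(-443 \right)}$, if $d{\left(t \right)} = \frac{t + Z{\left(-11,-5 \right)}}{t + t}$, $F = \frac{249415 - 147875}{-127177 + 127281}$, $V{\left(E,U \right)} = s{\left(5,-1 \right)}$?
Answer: $\frac{5625605}{5759} \approx 976.84$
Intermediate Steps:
$s{\left(o,j \right)} = -2 + 2 o$ ($s{\left(o,j \right)} = 2 \left(o - 1\right) = 2 \left(-1 + o\right) = -2 + 2 o$)
$V{\left(E,U \right)} = 8$ ($V{\left(E,U \right)} = -2 + 2 \cdot 5 = -2 + 10 = 8$)
$Z{\left(m,n \right)} = 8$
$F = \frac{25385}{26}$ ($F = \frac{101540}{104} = 101540 \cdot \frac{1}{104} = \frac{25385}{26} \approx 976.35$)
$d{\left(t \right)} = \frac{8 + t}{2 t}$ ($d{\left(t \right)} = \frac{t + 8}{t + t} = \frac{8 + t}{2 t}$)
$F + d{\left(-443 \right)} = \frac{25385}{26} + \frac{8 - 443}{2 \left(-443\right)} = \frac{25385}{26} + \frac{1}{2} \left(- \frac{1}{443}\right) \left(-435\right) = \frac{25385}{26} + \frac{435}{886} = \frac{5625605}{5759}$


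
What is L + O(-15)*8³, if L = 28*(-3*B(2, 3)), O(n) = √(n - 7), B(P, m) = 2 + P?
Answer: -336 + 512*I*√22 ≈ -336.0 + 2401.5*I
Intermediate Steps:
O(n) = √(-7 + n)
L = -336 (L = 28*(-3*(2 + 2)) = 28*(-3*4) = 28*(-12) = -336)
L + O(-15)*8³ = -336 + √(-7 - 15)*8³ = -336 + √(-22)*512 = -336 + (I*√22)*512 = -336 + 512*I*√22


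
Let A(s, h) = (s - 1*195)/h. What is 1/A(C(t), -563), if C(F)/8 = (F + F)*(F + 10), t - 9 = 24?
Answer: -563/22509 ≈ -0.025012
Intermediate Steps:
t = 33 (t = 9 + 24 = 33)
C(F) = 16*F*(10 + F) (C(F) = 8*((F + F)*(F + 10)) = 8*((2*F)*(10 + F)) = 8*(2*F*(10 + F)) = 16*F*(10 + F))
A(s, h) = (-195 + s)/h (A(s, h) = (s - 195)/h = (-195 + s)/h)
1/A(C(t), -563) = 1/((-195 + 16*33*(10 + 33))/(-563)) = 1/(-(-195 + 16*33*43)/563) = 1/(-(-195 + 22704)/563) = 1/(-1/563*22509) = 1/(-22509/563) = -563/22509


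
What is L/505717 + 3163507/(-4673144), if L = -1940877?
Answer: -10669836976807/2363288364248 ≈ -4.5148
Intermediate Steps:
L/505717 + 3163507/(-4673144) = -1940877/505717 + 3163507/(-4673144) = -1940877*1/505717 + 3163507*(-1/4673144) = -1940877/505717 - 3163507/4673144 = -10669836976807/2363288364248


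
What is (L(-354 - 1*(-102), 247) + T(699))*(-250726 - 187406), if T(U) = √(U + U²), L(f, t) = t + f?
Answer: 2190660 - 4381320*√4893 ≈ -3.0428e+8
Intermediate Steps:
L(f, t) = f + t
(L(-354 - 1*(-102), 247) + T(699))*(-250726 - 187406) = (((-354 - 1*(-102)) + 247) + √(699*(1 + 699)))*(-250726 - 187406) = (((-354 + 102) + 247) + √(699*700))*(-438132) = ((-252 + 247) + √489300)*(-438132) = (-5 + 10*√4893)*(-438132) = 2190660 - 4381320*√4893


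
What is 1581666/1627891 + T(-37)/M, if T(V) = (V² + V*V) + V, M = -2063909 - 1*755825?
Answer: 4455480463253/4590219600994 ≈ 0.97065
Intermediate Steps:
M = -2819734 (M = -2063909 - 755825 = -2819734)
T(V) = V + 2*V² (T(V) = (V² + V²) + V = 2*V² + V = V + 2*V²)
1581666/1627891 + T(-37)/M = 1581666/1627891 - 37*(1 + 2*(-37))/(-2819734) = 1581666*(1/1627891) - 37*(1 - 74)*(-1/2819734) = 1581666/1627891 - 37*(-73)*(-1/2819734) = 1581666/1627891 + 2701*(-1/2819734) = 1581666/1627891 - 2701/2819734 = 4455480463253/4590219600994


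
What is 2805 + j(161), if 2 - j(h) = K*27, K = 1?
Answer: 2780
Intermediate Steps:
j(h) = -25 (j(h) = 2 - 27 = -25)
2805 + j(161) = 2805 - 25 = 2780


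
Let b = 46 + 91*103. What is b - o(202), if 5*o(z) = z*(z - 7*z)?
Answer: 291919/5 ≈ 58384.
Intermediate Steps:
o(z) = -6*z²/5 (o(z) = (z*(z - 7*z))/5 = (z*(-6*z))/5 = (-6*z²)/5 = -6*z²/5)
b = 9419 (b = 46 + 9373 = 9419)
b - o(202) = 9419 - (-6)*202²/5 = 9419 - (-6)*40804/5 = 9419 - 1*(-244824/5) = 9419 + 244824/5 = 291919/5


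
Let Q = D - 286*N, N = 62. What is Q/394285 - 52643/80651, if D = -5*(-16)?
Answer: -22179996707/31799479535 ≈ -0.69750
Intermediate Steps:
D = 80
Q = -17652 (Q = 80 - 286*62 = 80 - 17732 = -17652)
Q/394285 - 52643/80651 = -17652/394285 - 52643/80651 = -22179996707/31799479535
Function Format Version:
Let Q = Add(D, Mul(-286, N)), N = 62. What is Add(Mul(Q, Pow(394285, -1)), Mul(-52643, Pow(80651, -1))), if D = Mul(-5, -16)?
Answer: Rational(-22179996707, 31799479535) ≈ -0.69750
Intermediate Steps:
D = 80
Q = -17652 (Q = Add(80, Mul(-286, 62)) = Add(80, -17732) = -17652)
Add(Mul(Q, Pow(394285, -1)), Mul(-52643, Pow(80651, -1))) = Add(Mul(-17652, Pow(394285, -1)), Mul(-52643, Pow(80651, -1))) = Add(Mul(-17652, Rational(1, 394285)), Mul(-52643, Rational(1, 80651))) = Add(Rational(-17652, 394285), Rational(-52643, 80651)) = Rational(-22179996707, 31799479535)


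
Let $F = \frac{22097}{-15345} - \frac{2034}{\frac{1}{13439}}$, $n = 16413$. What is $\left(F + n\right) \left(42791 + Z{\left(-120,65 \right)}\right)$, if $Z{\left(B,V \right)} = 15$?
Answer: $- \frac{17944386670334092}{15345} \approx -1.1694 \cdot 10^{12}$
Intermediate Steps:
$F = - \frac{419454461567}{15345}$ ($F = 22097 \left(- \frac{1}{15345}\right) - 2034 \frac{1}{\frac{1}{13439}} = - \frac{22097}{15345} - 27334926 = - \frac{419454461567}{15345} \approx -2.7335 \cdot 10^{7}$)
$\left(F + n\right) \left(42791 + Z{\left(-120,65 \right)}\right) = \left(- \frac{419454461567}{15345} + 16413\right) \left(42791 + 15\right) = \left(- \frac{419202604082}{15345}\right) 42806 = - \frac{17944386670334092}{15345}$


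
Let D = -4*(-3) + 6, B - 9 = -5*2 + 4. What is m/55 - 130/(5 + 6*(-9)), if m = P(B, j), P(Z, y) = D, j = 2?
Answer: 8032/2695 ≈ 2.9803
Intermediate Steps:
B = 3 (B = 9 + (-5*2 + 4) = 9 + (-10 + 4) = 9 - 6 = 3)
D = 18 (D = 12 + 6 = 18)
P(Z, y) = 18
m = 18
m/55 - 130/(5 + 6*(-9)) = 18/55 - 130/(5 + 6*(-9)) = 18*(1/55) - 130/(5 - 54) = 18/55 - 130/(-49) = 18/55 - 130*(-1/49) = 18/55 + 130/49 = 8032/2695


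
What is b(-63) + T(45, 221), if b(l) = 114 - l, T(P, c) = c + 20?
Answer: 418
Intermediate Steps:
T(P, c) = 20 + c
b(-63) + T(45, 221) = (114 - 1*(-63)) + (20 + 221) = (114 + 63) + 241 = 177 + 241 = 418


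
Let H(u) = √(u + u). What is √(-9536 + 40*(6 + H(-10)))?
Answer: 4*√(-581 + 5*I*√5) ≈ 0.92763 + 96.42*I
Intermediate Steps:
H(u) = √2*√u (H(u) = √(2*u) = √2*√u)
√(-9536 + 40*(6 + H(-10))) = √(-9536 + 40*(6 + √2*√(-10))) = √(-9536 + 40*(6 + √2*(I*√10))) = √(-9536 + 40*(6 + 2*I*√5)) = √(-9536 + (240 + 80*I*√5)) = √(-9296 + 80*I*√5)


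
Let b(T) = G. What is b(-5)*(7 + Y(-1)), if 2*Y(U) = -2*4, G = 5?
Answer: 15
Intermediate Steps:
Y(U) = -4 (Y(U) = (-2*4)/2 = (½)*(-8) = -4)
b(T) = 5
b(-5)*(7 + Y(-1)) = 5*(7 - 4) = 5*3 = 15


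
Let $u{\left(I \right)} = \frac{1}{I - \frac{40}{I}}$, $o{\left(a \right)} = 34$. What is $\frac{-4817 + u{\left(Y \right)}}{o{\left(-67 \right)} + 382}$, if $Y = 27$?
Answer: $- \frac{1659443}{143312} \approx -11.579$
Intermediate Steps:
$\frac{-4817 + u{\left(Y \right)}}{o{\left(-67 \right)} + 382} = \frac{-4817 + \frac{27}{-40 + 27^{2}}}{34 + 382} = \frac{-4817 + \frac{27}{-40 + 729}}{416} = \left(-4817 + \frac{27}{689}\right) \frac{1}{416} = \left(- \frac{3318886}{689}\right) \frac{1}{416} = - \frac{1659443}{143312}$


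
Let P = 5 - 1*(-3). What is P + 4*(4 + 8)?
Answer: 56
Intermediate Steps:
P = 8 (P = 5 + 3 = 8)
P + 4*(4 + 8) = 8 + 4*(4 + 8) = 8 + 4*12 = 8 + 48 = 56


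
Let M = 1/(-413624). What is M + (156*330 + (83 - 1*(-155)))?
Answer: 21391806031/413624 ≈ 51718.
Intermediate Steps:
M = -1/413624 ≈ -2.4177e-6
M + (156*330 + (83 - 1*(-155))) = -1/413624 + (156*330 + (83 - 1*(-155))) = -1/413624 + (51480 + (83 + 155)) = -1/413624 + (51480 + 238) = -1/413624 + 51718 = 21391806031/413624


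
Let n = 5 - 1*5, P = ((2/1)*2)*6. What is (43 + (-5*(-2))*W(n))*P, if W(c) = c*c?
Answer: 1032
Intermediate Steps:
P = 24 (P = ((2*1)*2)*6 = (2*2)*6 = 4*6 = 24)
n = 0 (n = 5 - 5 = 0)
W(c) = c²
(43 + (-5*(-2))*W(n))*P = (43 - 5*(-2)*0²)*24 = (43 + 10*0)*24 = (43 + 0)*24 = 43*24 = 1032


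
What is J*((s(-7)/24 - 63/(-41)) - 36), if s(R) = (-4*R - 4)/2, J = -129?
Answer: 359265/82 ≈ 4381.3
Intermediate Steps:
s(R) = -2 - 2*R (s(R) = (-4 - 4*R)*(½) = -2 - 2*R)
J*((s(-7)/24 - 63/(-41)) - 36) = -129*(((-2 - 2*(-7))/24 - 63/(-41)) - 36) = -129*(((-2 + 14)*(1/24) - 63*(-1/41)) - 36) = -129*((12*(1/24) + 63/41) - 36) = -129*((½ + 63/41) - 36) = -129*(167/82 - 36) = -129*(-2785/82) = 359265/82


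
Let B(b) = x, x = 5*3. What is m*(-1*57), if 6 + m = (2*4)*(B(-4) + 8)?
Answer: -10146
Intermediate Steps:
x = 15
B(b) = 15
m = 178 (m = -6 + (2*4)*(15 + 8) = -6 + 8*23 = -6 + 184 = 178)
m*(-1*57) = 178*(-1*57) = 178*(-57) = -10146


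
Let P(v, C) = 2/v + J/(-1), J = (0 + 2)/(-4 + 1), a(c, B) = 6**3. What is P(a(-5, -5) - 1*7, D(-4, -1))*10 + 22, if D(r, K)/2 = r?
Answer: 18034/627 ≈ 28.762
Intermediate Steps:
a(c, B) = 216
D(r, K) = 2*r
J = -2/3 (J = 2/(-3) = 2*(-1/3) = -2/3 ≈ -0.66667)
P(v, C) = 2/3 + 2/v (P(v, C) = 2/v - 2/3/(-1) = 2/v - 2/3*(-1) = 2/v + 2/3 = 2/3 + 2/v)
P(a(-5, -5) - 1*7, D(-4, -1))*10 + 22 = (2/3 + 2/(216 - 1*7))*10 + 22 = (2/3 + 2/(216 - 7))*10 + 22 = (2/3 + 2/209)*10 + 22 = (424/627)*10 + 22 = 4240/627 + 22 = 18034/627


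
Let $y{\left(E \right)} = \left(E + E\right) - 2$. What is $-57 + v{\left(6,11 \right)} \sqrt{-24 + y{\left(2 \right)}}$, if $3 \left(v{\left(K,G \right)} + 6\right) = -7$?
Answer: $-57 - \frac{25 i \sqrt{22}}{3} \approx -57.0 - 39.087 i$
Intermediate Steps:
$v{\left(K,G \right)} = - \frac{25}{3}$ ($v{\left(K,G \right)} = -6 + \frac{1}{3} \left(-7\right) = -6 - \frac{7}{3} = - \frac{25}{3}$)
$y{\left(E \right)} = -2 + 2 E$ ($y{\left(E \right)} = 2 E - 2 = -2 + 2 E$)
$-57 + v{\left(6,11 \right)} \sqrt{-24 + y{\left(2 \right)}} = -57 - \frac{25 \sqrt{-24 + \left(-2 + 2 \cdot 2\right)}}{3} = -57 - \frac{25 \sqrt{-24 + \left(-2 + 4\right)}}{3} = -57 - \frac{25 \sqrt{-24 + 2}}{3} = -57 - \frac{25 \sqrt{-22}}{3} = -57 - \frac{25 i \sqrt{22}}{3}$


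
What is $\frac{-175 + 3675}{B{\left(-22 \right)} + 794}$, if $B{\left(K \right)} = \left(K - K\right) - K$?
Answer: $\frac{875}{204} \approx 4.2892$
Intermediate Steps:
$B{\left(K \right)} = - K$ ($B{\left(K \right)} = 0 - K = - K$)
$\frac{-175 + 3675}{B{\left(-22 \right)} + 794} = \frac{-175 + 3675}{\left(-1\right) \left(-22\right) + 794} = \frac{3500}{22 + 794} = \frac{3500}{816} = 3500 \cdot \frac{1}{816} = \frac{875}{204}$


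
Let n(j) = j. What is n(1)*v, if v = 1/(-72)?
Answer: -1/72 ≈ -0.013889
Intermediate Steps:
v = -1/72 ≈ -0.013889
n(1)*v = 1*(-1/72) = -1/72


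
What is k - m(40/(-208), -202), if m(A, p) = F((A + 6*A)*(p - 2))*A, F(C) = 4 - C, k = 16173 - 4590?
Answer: 1948732/169 ≈ 11531.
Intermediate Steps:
k = 11583
m(A, p) = A*(4 - 7*A*(-2 + p)) (m(A, p) = (4 - (A + 6*A)*(p - 2))*A = (4 - 7*A*(-2 + p))*A = A*(4 - 7*A*(-2 + p)))
k - m(40/(-208), -202) = 11583 - (-1)*40/(-208)*(-4 + 7*(40/(-208))*(-2 - 202)) = 11583 - (-1)*40*(-1/208)*(-4 + 7*(40*(-1/208))*(-204)) = 11583 - (-1)*(-5)*(-4 + 7*(-5/26)*(-204))/26 = 11583 - (-1)*(-5)*(-4 + 3570/13)/26 = 11583 - (-1)*(-5)*3518/(26*13) = 11583 - 1*8795/169 = 11583 - 8795/169 = 1948732/169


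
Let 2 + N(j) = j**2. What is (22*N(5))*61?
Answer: 30866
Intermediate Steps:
N(j) = -2 + j**2
(22*N(5))*61 = (22*(-2 + 5**2))*61 = (22*(-2 + 25))*61 = (22*23)*61 = 506*61 = 30866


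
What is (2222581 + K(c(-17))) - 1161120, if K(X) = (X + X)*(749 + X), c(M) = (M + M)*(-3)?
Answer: 1235065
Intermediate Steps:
c(M) = -6*M (c(M) = (2*M)*(-3) = -6*M)
K(X) = 2*X*(749 + X) (K(X) = (2*X)*(749 + X) = 2*X*(749 + X))
(2222581 + K(c(-17))) - 1161120 = (2222581 + 2*(-6*(-17))*(749 - 6*(-17))) - 1161120 = (2222581 + 2*102*(749 + 102)) - 1161120 = (2222581 + 2*102*851) - 1161120 = (2222581 + 173604) - 1161120 = 2396185 - 1161120 = 1235065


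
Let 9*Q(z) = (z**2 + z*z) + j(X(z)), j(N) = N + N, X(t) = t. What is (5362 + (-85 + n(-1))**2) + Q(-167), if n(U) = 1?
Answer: 167206/9 ≈ 18578.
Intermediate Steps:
j(N) = 2*N
Q(z) = 2*z/9 + 2*z**2/9 (Q(z) = ((z**2 + z*z) + 2*z)/9 = ((z**2 + z**2) + 2*z)/9 = (2*z**2 + 2*z)/9 = (2*z + 2*z**2)/9 = 2*z/9 + 2*z**2/9)
(5362 + (-85 + n(-1))**2) + Q(-167) = (5362 + (-85 + 1)**2) + (2/9)*(-167)*(1 - 167) = (5362 + (-84)**2) + (2/9)*(-167)*(-166) = (5362 + 7056) + 55444/9 = 12418 + 55444/9 = 167206/9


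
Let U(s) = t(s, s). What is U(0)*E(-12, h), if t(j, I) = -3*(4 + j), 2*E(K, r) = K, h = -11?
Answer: 72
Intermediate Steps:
E(K, r) = K/2
t(j, I) = -12 - 3*j
U(s) = -12 - 3*s
U(0)*E(-12, h) = (-12 - 3*0)*((1/2)*(-12)) = (-12 + 0)*(-6) = -12*(-6) = 72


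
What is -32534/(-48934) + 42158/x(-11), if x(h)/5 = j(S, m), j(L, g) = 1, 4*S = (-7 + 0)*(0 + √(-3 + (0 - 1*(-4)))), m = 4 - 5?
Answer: 1031561121/122335 ≈ 8432.3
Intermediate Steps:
m = -1
S = -7/4 (S = ((-7 + 0)*(0 + √(-3 + (0 - 1*(-4)))))/4 = (-7*(0 + √(-3 + (0 + 4))))/4 = (-7*(0 + √(-3 + 4)))/4 = (-7*(0 + √1))/4 = (-7*(0 + 1))/4 = (-7*1)/4 = (¼)*(-7) = -7/4 ≈ -1.7500)
x(h) = 5 (x(h) = 5*1 = 5)
-32534/(-48934) + 42158/x(-11) = -32534/(-48934) + 42158/5 = -32534*(-1/48934) + 42158*(⅕) = 16267/24467 + 42158/5 = 1031561121/122335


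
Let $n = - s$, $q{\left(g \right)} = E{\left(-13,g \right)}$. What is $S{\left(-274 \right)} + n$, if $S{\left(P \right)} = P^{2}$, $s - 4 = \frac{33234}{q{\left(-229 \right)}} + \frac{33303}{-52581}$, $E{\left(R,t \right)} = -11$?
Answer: $\frac{885662989}{11341} \approx 78094.0$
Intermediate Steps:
$q{\left(g \right)} = -11$
$s = - \frac{34226073}{11341}$ ($s = 4 + \left(\frac{33234}{-11} + \frac{33303}{-52581}\right) = 4 + \left(33234 \left(- \frac{1}{11}\right) + 33303 \left(- \frac{1}{52581}\right)\right) = 4 - \frac{34271437}{11341} = - \frac{34226073}{11341} \approx -3017.9$)
$n = \frac{34226073}{11341}$ ($n = \left(-1\right) \left(- \frac{34226073}{11341}\right) = \frac{34226073}{11341} \approx 3017.9$)
$S{\left(-274 \right)} + n = \left(-274\right)^{2} + \frac{34226073}{11341} = 75076 + \frac{34226073}{11341} = \frac{885662989}{11341}$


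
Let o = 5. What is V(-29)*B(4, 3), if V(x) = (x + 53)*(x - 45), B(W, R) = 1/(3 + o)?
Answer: -222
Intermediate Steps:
B(W, R) = 1/8 (B(W, R) = 1/(3 + 5) = 1/8)
V(x) = (-45 + x)*(53 + x) (V(x) = (53 + x)*(-45 + x) = (-45 + x)*(53 + x))
V(-29)*B(4, 3) = (-2385 + (-29)**2 + 8*(-29))*(1/8) = (-2385 + 841 - 232)*(1/8) = -1776*1/8 = -222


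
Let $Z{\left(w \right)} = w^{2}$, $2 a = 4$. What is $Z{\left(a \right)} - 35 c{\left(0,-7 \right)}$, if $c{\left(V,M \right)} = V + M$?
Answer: $249$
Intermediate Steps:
$a = 2$ ($a = \frac{1}{2} \cdot 4 = 2$)
$c{\left(V,M \right)} = M + V$
$Z{\left(a \right)} - 35 c{\left(0,-7 \right)} = 2^{2} - 35 \left(-7 + 0\right) = 4 - -245 = 4 + 245 = 249$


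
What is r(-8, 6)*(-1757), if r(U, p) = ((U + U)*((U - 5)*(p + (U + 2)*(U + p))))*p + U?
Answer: -39455192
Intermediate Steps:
r(U, p) = U + 2*U*p*(-5 + U)*(p + (2 + U)*(U + p)) (r(U, p) = ((2*U)*((-5 + U)*(p + (2 + U)*(U + p))))*p + U = (2*U*(-5 + U)*(p + (2 + U)*(U + p)))*p + U = 2*U*p*(-5 + U)*(p + (2 + U)*(U + p)) + U = U + 2*U*p*(-5 + U)*(p + (2 + U)*(U + p)))
r(-8, 6)*(-1757) = -8*(1 - 30*6**2 - 20*(-8)*6 - 6*6*(-8)**2 - 4*(-8)*6**2 + 2*6*(-8)**3 + 2*(-8)**2*6**2)*(-1757) = -8*(1 - 30*36 + 960 - 6*6*64 - 4*(-8)*36 + 2*6*(-512) + 2*64*36)*(-1757) = -8*(1 - 1080 + 960 - 2304 + 1152 - 6144 + 4608)*(-1757) = -8*(-2807)*(-1757) = 22456*(-1757) = -39455192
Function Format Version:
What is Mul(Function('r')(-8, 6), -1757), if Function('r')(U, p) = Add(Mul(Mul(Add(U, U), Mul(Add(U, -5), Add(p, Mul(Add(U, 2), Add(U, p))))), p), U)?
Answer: -39455192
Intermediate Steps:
Function('r')(U, p) = Add(U, Mul(2, U, p, Add(-5, U), Add(p, Mul(Add(2, U), Add(U, p))))) (Function('r')(U, p) = Add(Mul(Mul(Mul(2, U), Mul(Add(-5, U), Add(p, Mul(Add(2, U), Add(U, p))))), p), U) = Add(Mul(Mul(2, U, Add(-5, U), Add(p, Mul(Add(2, U), Add(U, p)))), p), U) = Add(Mul(2, U, p, Add(-5, U), Add(p, Mul(Add(2, U), Add(U, p)))), U) = Add(U, Mul(2, U, p, Add(-5, U), Add(p, Mul(Add(2, U), Add(U, p))))))
Mul(Function('r')(-8, 6), -1757) = Mul(Mul(-8, Add(1, Mul(-30, Pow(6, 2)), Mul(-20, -8, 6), Mul(-6, 6, Pow(-8, 2)), Mul(-4, -8, Pow(6, 2)), Mul(2, 6, Pow(-8, 3)), Mul(2, Pow(-8, 2), Pow(6, 2)))), -1757) = Mul(Mul(-8, Add(1, Mul(-30, 36), 960, Mul(-6, 6, 64), Mul(-4, -8, 36), Mul(2, 6, -512), Mul(2, 64, 36))), -1757) = Mul(Mul(-8, Add(1, -1080, 960, -2304, 1152, -6144, 4608)), -1757) = Mul(Mul(-8, -2807), -1757) = Mul(22456, -1757) = -39455192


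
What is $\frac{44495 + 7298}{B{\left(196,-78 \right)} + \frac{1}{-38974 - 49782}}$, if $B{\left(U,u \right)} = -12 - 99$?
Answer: $- \frac{4596939508}{9851917} \approx -466.6$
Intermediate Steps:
$B{\left(U,u \right)} = -111$
$\frac{44495 + 7298}{B{\left(196,-78 \right)} + \frac{1}{-38974 - 49782}} = \frac{44495 + 7298}{-111 + \frac{1}{-38974 - 49782}} = \frac{51793}{-111 + \frac{1}{-88756}} = \frac{51793}{-111 - \frac{1}{88756}} = \frac{51793}{- \frac{9851917}{88756}} = 51793 \left(- \frac{88756}{9851917}\right) = - \frac{4596939508}{9851917}$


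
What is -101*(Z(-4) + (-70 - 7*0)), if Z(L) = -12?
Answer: 8282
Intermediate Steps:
-101*(Z(-4) + (-70 - 7*0)) = -101*(-12 + (-70 - 7*0)) = -101*(-12 + (-70 + 0)) = -101*(-12 - 70) = -101*(-82) = 8282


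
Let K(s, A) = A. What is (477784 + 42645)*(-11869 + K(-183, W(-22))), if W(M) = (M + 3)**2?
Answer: -5989096932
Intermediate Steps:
W(M) = (3 + M)**2
(477784 + 42645)*(-11869 + K(-183, W(-22))) = (477784 + 42645)*(-11869 + (3 - 22)**2) = 520429*(-11869 + (-19)**2) = 520429*(-11869 + 361) = 520429*(-11508) = -5989096932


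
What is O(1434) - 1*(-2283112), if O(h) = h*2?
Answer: 2285980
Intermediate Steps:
O(h) = 2*h
O(1434) - 1*(-2283112) = 2*1434 - 1*(-2283112) = 2868 + 2283112 = 2285980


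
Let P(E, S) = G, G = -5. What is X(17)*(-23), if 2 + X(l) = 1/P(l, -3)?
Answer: 253/5 ≈ 50.600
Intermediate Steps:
P(E, S) = -5
X(l) = -11/5 (X(l) = -2 + 1/(-5) = -2 - 1/5 = -11/5)
X(17)*(-23) = -11/5*(-23) = 253/5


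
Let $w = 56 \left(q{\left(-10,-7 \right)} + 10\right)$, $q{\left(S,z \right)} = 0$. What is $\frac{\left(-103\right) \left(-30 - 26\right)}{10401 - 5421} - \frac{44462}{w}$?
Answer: $- \frac{5454767}{69720} \approx -78.238$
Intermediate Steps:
$w = 560$ ($w = 56 \left(0 + 10\right) = 56 \cdot 10 = 560$)
$\frac{\left(-103\right) \left(-30 - 26\right)}{10401 - 5421} - \frac{44462}{w} = \frac{\left(-103\right) \left(-30 - 26\right)}{10401 - 5421} - \frac{44462}{560} = \frac{\left(-103\right) \left(-56\right)}{10401 - 5421} - \frac{22231}{280} = \frac{5768}{4980} - \frac{22231}{280} = 5768 \cdot \frac{1}{4980} - \frac{22231}{280} = \frac{1442}{1245} - \frac{22231}{280} = - \frac{5454767}{69720}$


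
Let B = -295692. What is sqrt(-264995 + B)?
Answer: I*sqrt(560687) ≈ 748.79*I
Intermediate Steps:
sqrt(-264995 + B) = sqrt(-264995 - 295692) = sqrt(-560687) = I*sqrt(560687)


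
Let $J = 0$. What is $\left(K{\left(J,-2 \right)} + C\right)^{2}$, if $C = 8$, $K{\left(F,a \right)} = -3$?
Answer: $25$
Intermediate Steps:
$\left(K{\left(J,-2 \right)} + C\right)^{2} = \left(-3 + 8\right)^{2} = 5^{2} = 25$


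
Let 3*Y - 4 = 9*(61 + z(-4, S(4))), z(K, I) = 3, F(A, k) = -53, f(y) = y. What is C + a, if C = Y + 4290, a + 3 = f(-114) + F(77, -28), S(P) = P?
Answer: 12940/3 ≈ 4313.3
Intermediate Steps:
a = -170 (a = -3 + (-114 - 53) = -3 - 167 = -170)
Y = 580/3 (Y = 4/3 + (9*(61 + 3))/3 = 4/3 + (9*64)/3 = 4/3 + (⅓)*576 = 4/3 + 192 = 580/3 ≈ 193.33)
C = 13450/3 (C = 580/3 + 4290 = 13450/3 ≈ 4483.3)
C + a = 13450/3 - 170 = 12940/3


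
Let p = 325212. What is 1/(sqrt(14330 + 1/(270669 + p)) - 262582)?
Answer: -156467624742/41085573301029113 - 3*sqrt(565356977964779)/41085573301029113 ≈ -3.8101e-6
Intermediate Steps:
1/(sqrt(14330 + 1/(270669 + p)) - 262582) = 1/(sqrt(14330 + 1/(270669 + 325212)) - 262582) = 1/(sqrt(14330 + 1/595881) - 262582) = 1/(sqrt(8538974731/595881) - 262582) = 1/(sqrt(565356977964779)/198627 - 262582) = 1/(-262582 + sqrt(565356977964779)/198627)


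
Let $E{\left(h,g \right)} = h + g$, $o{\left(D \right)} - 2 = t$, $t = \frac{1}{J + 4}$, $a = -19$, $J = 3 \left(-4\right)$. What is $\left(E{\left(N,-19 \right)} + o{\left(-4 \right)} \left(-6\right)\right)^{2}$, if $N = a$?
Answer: $\frac{38809}{16} \approx 2425.6$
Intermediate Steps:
$J = -12$
$t = - \frac{1}{8}$ ($t = \frac{1}{-12 + 4} = \frac{1}{-8} = - \frac{1}{8} \approx -0.125$)
$o{\left(D \right)} = \frac{15}{8}$ ($o{\left(D \right)} = 2 - \frac{1}{8} = \frac{15}{8}$)
$N = -19$
$E{\left(h,g \right)} = g + h$
$\left(E{\left(N,-19 \right)} + o{\left(-4 \right)} \left(-6\right)\right)^{2} = \left(\left(-19 - 19\right) + \frac{15}{8} \left(-6\right)\right)^{2} = \left(-38 - \frac{45}{4}\right)^{2} = \left(- \frac{197}{4}\right)^{2} = \frac{38809}{16}$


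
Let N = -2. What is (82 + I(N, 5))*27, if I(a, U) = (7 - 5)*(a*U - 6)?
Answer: 1350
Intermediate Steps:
I(a, U) = -12 + 2*U*a (I(a, U) = 2*(U*a - 6) = 2*(-6 + U*a) = -12 + 2*U*a)
(82 + I(N, 5))*27 = (82 + (-12 + 2*5*(-2)))*27 = (82 + (-12 - 20))*27 = (82 - 32)*27 = 50*27 = 1350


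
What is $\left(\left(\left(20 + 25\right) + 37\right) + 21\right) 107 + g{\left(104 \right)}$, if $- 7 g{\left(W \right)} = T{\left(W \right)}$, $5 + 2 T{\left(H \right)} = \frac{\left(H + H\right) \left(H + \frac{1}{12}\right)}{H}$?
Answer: $\frac{924545}{84} \approx 11006.0$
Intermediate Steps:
$T{\left(H \right)} = - \frac{29}{12} + H$ ($T{\left(H \right)} = - \frac{5}{2} + \frac{\left(H + H\right) \left(H + \frac{1}{12}\right) \frac{1}{H}}{2} = - \frac{5}{2} + \frac{2 H \left(H + \frac{1}{12}\right) \frac{1}{H}}{2} = - \frac{5}{2} + \frac{2 H \left(\frac{1}{12} + H\right) \frac{1}{H}}{2} = - \frac{5}{2} + \frac{\frac{1}{6} + 2 H}{2} = - \frac{5}{2} + \left(\frac{1}{12} + H\right) = - \frac{29}{12} + H$)
$g{\left(W \right)} = \frac{29}{84} - \frac{W}{7}$ ($g{\left(W \right)} = - \frac{- \frac{29}{12} + W}{7} = \frac{29}{84} - \frac{W}{7}$)
$\left(\left(\left(20 + 25\right) + 37\right) + 21\right) 107 + g{\left(104 \right)} = \left(\left(\left(20 + 25\right) + 37\right) + 21\right) 107 + \left(\frac{29}{84} - \frac{104}{7}\right) = \left(\left(45 + 37\right) + 21\right) 107 + \left(\frac{29}{84} - \frac{104}{7}\right) = \left(82 + 21\right) 107 - \frac{1219}{84} = 103 \cdot 107 - \frac{1219}{84} = 11021 - \frac{1219}{84} = \frac{924545}{84}$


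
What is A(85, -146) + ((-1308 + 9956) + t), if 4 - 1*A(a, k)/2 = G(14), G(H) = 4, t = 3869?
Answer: 12517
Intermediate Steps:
A(a, k) = 0 (A(a, k) = 8 - 2*4 = 8 - 8 = 0)
A(85, -146) + ((-1308 + 9956) + t) = 0 + ((-1308 + 9956) + 3869) = 0 + (8648 + 3869) = 0 + 12517 = 12517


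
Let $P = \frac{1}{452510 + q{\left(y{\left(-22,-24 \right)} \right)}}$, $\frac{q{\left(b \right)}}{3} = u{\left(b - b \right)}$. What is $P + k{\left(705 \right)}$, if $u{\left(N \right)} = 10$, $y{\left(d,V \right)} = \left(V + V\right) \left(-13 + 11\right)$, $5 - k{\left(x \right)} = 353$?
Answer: $- \frac{157483919}{452540} \approx -348.0$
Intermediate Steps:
$k{\left(x \right)} = -348$ ($k{\left(x \right)} = 5 - 353 = -348$)
$y{\left(d,V \right)} = - 4 V$ ($y{\left(d,V \right)} = 2 V \left(-2\right) = - 4 V$)
$q{\left(b \right)} = 30$ ($q{\left(b \right)} = 3 \cdot 10 = 30$)
$P = \frac{1}{452540}$ ($P = \frac{1}{452510 + 30} = \frac{1}{452540} \approx 2.2097 \cdot 10^{-6}$)
$P + k{\left(705 \right)} = \frac{1}{452540} - 348 = - \frac{157483919}{452540}$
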